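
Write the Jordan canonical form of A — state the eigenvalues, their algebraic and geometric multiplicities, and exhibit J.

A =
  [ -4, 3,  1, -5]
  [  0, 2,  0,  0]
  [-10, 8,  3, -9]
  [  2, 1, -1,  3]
J_1(-2) ⊕ J_3(2)

The characteristic polynomial is
  det(x·I − A) = x^4 - 4*x^3 + 16*x - 16 = (x - 2)^3*(x + 2)

Eigenvalues and multiplicities (the geometric multiplicity of λ is n − rank(A − λI), which equals the number of Jordan blocks for λ):
  λ = -2: algebraic multiplicity = 1, geometric multiplicity = 1
  λ = 2: algebraic multiplicity = 3, geometric multiplicity = 1

Determining the block sizes for each eigenvalue:
  λ = -2: one block (gm = 1), so the single block has size am = 1 → block sizes [1]
  λ = 2: one block (gm = 1), so the single block has size am = 3 → block sizes [3]

Assembling the blocks gives a Jordan form
J =
  [-2, 0, 0, 0]
  [ 0, 2, 1, 0]
  [ 0, 0, 2, 1]
  [ 0, 0, 0, 2]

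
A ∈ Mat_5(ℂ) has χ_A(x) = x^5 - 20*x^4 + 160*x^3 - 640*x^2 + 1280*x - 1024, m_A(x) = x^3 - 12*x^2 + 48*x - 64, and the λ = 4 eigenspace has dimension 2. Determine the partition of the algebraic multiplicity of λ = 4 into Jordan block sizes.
Block sizes for λ = 4: [3, 2]

Step 1 — from the characteristic polynomial, algebraic multiplicity of λ = 4 is 5. From dim ker(A − (4)·I) = 2, there are exactly 2 Jordan blocks for λ = 4.
Step 2 — from the minimal polynomial, the factor (x − 4)^3 tells us the largest block for λ = 4 has size 3.
Step 3 — with total size 5, 2 blocks, and largest block 3, the block sizes (in nonincreasing order) are [3, 2].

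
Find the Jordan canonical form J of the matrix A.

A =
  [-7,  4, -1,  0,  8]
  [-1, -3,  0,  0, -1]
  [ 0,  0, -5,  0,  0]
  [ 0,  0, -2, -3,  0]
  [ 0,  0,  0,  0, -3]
J_3(-5) ⊕ J_1(-3) ⊕ J_1(-3)

The characteristic polynomial is
  det(x·I − A) = x^5 + 21*x^4 + 174*x^3 + 710*x^2 + 1425*x + 1125 = (x + 3)^2*(x + 5)^3

Eigenvalues and multiplicities (the geometric multiplicity of λ is n − rank(A − λI), which equals the number of Jordan blocks for λ):
  λ = -5: algebraic multiplicity = 3, geometric multiplicity = 1
  λ = -3: algebraic multiplicity = 2, geometric multiplicity = 2

Determining the block sizes for each eigenvalue:
  λ = -5: one block (gm = 1), so the single block has size am = 3 → block sizes [3]
  λ = -3: gm = am = 2, so every block has size 1 → block sizes [1, 1]

Assembling the blocks gives a Jordan form
J =
  [-5,  1,  0,  0,  0]
  [ 0, -5,  1,  0,  0]
  [ 0,  0, -5,  0,  0]
  [ 0,  0,  0, -3,  0]
  [ 0,  0,  0,  0, -3]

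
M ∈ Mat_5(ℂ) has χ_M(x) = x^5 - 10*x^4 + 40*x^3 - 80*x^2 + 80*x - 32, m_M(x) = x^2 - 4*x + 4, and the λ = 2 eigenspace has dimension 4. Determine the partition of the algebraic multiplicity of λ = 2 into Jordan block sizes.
Block sizes for λ = 2: [2, 1, 1, 1]

Step 1 — from the characteristic polynomial, algebraic multiplicity of λ = 2 is 5. From dim ker(M − (2)·I) = 4, there are exactly 4 Jordan blocks for λ = 2.
Step 2 — from the minimal polynomial, the factor (x − 2)^2 tells us the largest block for λ = 2 has size 2.
Step 3 — with total size 5, 4 blocks, and largest block 2, the block sizes (in nonincreasing order) are [2, 1, 1, 1].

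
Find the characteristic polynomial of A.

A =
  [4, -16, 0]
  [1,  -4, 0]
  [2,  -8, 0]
x^3

Expanding det(x·I − A) (e.g. by cofactor expansion or by noting that A is similar to its Jordan form J, which has the same characteristic polynomial as A) gives
  χ_A(x) = x^3
which factors as x^3. The eigenvalues (with algebraic multiplicities) are λ = 0 with multiplicity 3.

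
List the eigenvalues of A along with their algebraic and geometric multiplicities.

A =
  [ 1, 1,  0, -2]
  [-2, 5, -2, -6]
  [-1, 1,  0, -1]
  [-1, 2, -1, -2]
λ = 1: alg = 4, geom = 2

Step 1 — factor the characteristic polynomial to read off the algebraic multiplicities:
  χ_A(x) = (x - 1)^4

Step 2 — compute geometric multiplicities via the rank-nullity identity g(λ) = n − rank(A − λI):
  rank(A − (1)·I) = 2, so dim ker(A − (1)·I) = n − 2 = 2

Summary:
  λ = 1: algebraic multiplicity = 4, geometric multiplicity = 2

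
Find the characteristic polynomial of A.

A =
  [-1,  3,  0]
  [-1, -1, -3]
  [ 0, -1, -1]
x^3 + 3*x^2 + 3*x + 1

Expanding det(x·I − A) (e.g. by cofactor expansion or by noting that A is similar to its Jordan form J, which has the same characteristic polynomial as A) gives
  χ_A(x) = x^3 + 3*x^2 + 3*x + 1
which factors as (x + 1)^3. The eigenvalues (with algebraic multiplicities) are λ = -1 with multiplicity 3.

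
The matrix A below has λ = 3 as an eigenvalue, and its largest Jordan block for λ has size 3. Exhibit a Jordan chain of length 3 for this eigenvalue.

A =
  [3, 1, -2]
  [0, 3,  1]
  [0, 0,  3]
A Jordan chain for λ = 3 of length 3:
v_1 = (1, 0, 0)ᵀ
v_2 = (-2, 1, 0)ᵀ
v_3 = (0, 0, 1)ᵀ

Let N = A − (3)·I. We want v_3 with N^3 v_3 = 0 but N^2 v_3 ≠ 0; then v_{j-1} := N · v_j for j = 3, …, 2.

Pick v_3 = (0, 0, 1)ᵀ.
Then v_2 = N · v_3 = (-2, 1, 0)ᵀ.
Then v_1 = N · v_2 = (1, 0, 0)ᵀ.

Sanity check: (A − (3)·I) v_1 = (0, 0, 0)ᵀ = 0. ✓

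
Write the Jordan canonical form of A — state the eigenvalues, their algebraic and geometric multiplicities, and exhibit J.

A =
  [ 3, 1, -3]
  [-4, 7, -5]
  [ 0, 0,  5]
J_3(5)

The characteristic polynomial is
  det(x·I − A) = x^3 - 15*x^2 + 75*x - 125 = (x - 5)^3

Eigenvalues and multiplicities (the geometric multiplicity of λ is n − rank(A − λI), which equals the number of Jordan blocks for λ):
  λ = 5: algebraic multiplicity = 3, geometric multiplicity = 1

Determining the block sizes for each eigenvalue:
  λ = 5: one block (gm = 1), so the single block has size am = 3 → block sizes [3]

Assembling the blocks gives a Jordan form
J =
  [5, 1, 0]
  [0, 5, 1]
  [0, 0, 5]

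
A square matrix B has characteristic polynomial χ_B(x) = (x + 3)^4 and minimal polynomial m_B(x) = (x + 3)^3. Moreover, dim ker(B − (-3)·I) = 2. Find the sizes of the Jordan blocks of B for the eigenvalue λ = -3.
Block sizes for λ = -3: [3, 1]

Step 1 — from the characteristic polynomial, algebraic multiplicity of λ = -3 is 4. From dim ker(B − (-3)·I) = 2, there are exactly 2 Jordan blocks for λ = -3.
Step 2 — from the minimal polynomial, the factor (x + 3)^3 tells us the largest block for λ = -3 has size 3.
Step 3 — with total size 4, 2 blocks, and largest block 3, the block sizes (in nonincreasing order) are [3, 1].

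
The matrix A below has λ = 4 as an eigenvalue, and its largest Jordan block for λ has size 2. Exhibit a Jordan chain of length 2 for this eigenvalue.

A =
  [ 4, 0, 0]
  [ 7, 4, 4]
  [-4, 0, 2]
A Jordan chain for λ = 4 of length 2:
v_1 = (0, -1, 0)ᵀ
v_2 = (1, 0, -2)ᵀ

Let N = A − (4)·I. We want v_2 with N^2 v_2 = 0 but N^1 v_2 ≠ 0; then v_{j-1} := N · v_j for j = 2, …, 2.

Pick v_2 = (1, 0, -2)ᵀ.
Then v_1 = N · v_2 = (0, -1, 0)ᵀ.

Sanity check: (A − (4)·I) v_1 = (0, 0, 0)ᵀ = 0. ✓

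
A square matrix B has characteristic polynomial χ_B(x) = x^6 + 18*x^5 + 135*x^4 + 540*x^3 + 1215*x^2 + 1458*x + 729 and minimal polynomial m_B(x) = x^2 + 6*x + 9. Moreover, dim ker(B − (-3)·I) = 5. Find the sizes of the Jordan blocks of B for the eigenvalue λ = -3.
Block sizes for λ = -3: [2, 1, 1, 1, 1]

Step 1 — from the characteristic polynomial, algebraic multiplicity of λ = -3 is 6. From dim ker(B − (-3)·I) = 5, there are exactly 5 Jordan blocks for λ = -3.
Step 2 — from the minimal polynomial, the factor (x + 3)^2 tells us the largest block for λ = -3 has size 2.
Step 3 — with total size 6, 5 blocks, and largest block 2, the block sizes (in nonincreasing order) are [2, 1, 1, 1, 1].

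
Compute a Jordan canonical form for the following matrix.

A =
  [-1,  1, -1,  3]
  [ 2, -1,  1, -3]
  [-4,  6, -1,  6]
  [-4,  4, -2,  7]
J_3(1) ⊕ J_1(1)

The characteristic polynomial is
  det(x·I − A) = x^4 - 4*x^3 + 6*x^2 - 4*x + 1 = (x - 1)^4

Eigenvalues and multiplicities (the geometric multiplicity of λ is n − rank(A − λI), which equals the number of Jordan blocks for λ):
  λ = 1: algebraic multiplicity = 4, geometric multiplicity = 2

Determining the block sizes for each eigenvalue:
  λ = 1: with am = 4 and gm = 2, the partition is not yet determined (e.g. several partitions of 4 into 2 parts exist). Let N = A − (1)·I. Computing rank(N^1) = 2, rank(N^2) = 1, rank(N^3) = 0; the number of blocks of size ≥ j is rank(N^{j−1}) − rank(N^j), giving [2, 1, 1]. So we have 1 block(s) of size 3, 1 block(s) of size 1 → block sizes [3, 1]

Assembling the blocks gives a Jordan form
J =
  [1, 1, 0, 0]
  [0, 1, 1, 0]
  [0, 0, 1, 0]
  [0, 0, 0, 1]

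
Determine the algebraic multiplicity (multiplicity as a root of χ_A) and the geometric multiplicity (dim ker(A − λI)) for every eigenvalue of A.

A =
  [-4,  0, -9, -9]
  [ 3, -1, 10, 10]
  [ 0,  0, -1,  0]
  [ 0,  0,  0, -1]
λ = -4: alg = 1, geom = 1; λ = -1: alg = 3, geom = 2

Step 1 — factor the characteristic polynomial to read off the algebraic multiplicities:
  χ_A(x) = (x + 1)^3*(x + 4)

Step 2 — compute geometric multiplicities via the rank-nullity identity g(λ) = n − rank(A − λI):
  rank(A − (-4)·I) = 3, so dim ker(A − (-4)·I) = n − 3 = 1
  rank(A − (-1)·I) = 2, so dim ker(A − (-1)·I) = n − 2 = 2

Summary:
  λ = -4: algebraic multiplicity = 1, geometric multiplicity = 1
  λ = -1: algebraic multiplicity = 3, geometric multiplicity = 2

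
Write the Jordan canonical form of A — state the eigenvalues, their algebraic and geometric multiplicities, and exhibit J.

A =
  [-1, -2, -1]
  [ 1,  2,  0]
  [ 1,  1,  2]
J_3(1)

The characteristic polynomial is
  det(x·I − A) = x^3 - 3*x^2 + 3*x - 1 = (x - 1)^3

Eigenvalues and multiplicities (the geometric multiplicity of λ is n − rank(A − λI), which equals the number of Jordan blocks for λ):
  λ = 1: algebraic multiplicity = 3, geometric multiplicity = 1

Determining the block sizes for each eigenvalue:
  λ = 1: one block (gm = 1), so the single block has size am = 3 → block sizes [3]

Assembling the blocks gives a Jordan form
J =
  [1, 1, 0]
  [0, 1, 1]
  [0, 0, 1]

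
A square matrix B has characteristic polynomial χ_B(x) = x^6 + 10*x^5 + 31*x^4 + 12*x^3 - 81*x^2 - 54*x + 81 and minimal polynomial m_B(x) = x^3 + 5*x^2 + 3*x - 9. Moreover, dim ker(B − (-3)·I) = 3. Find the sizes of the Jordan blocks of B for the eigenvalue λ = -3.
Block sizes for λ = -3: [2, 1, 1]

Step 1 — from the characteristic polynomial, algebraic multiplicity of λ = -3 is 4. From dim ker(B − (-3)·I) = 3, there are exactly 3 Jordan blocks for λ = -3.
Step 2 — from the minimal polynomial, the factor (x + 3)^2 tells us the largest block for λ = -3 has size 2.
Step 3 — with total size 4, 3 blocks, and largest block 2, the block sizes (in nonincreasing order) are [2, 1, 1].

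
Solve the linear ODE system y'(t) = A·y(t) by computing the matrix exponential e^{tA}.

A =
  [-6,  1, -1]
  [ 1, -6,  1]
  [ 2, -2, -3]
e^{tA} =
  [-t*exp(-5*t) + exp(-5*t), t*exp(-5*t), -t*exp(-5*t)]
  [t*exp(-5*t), -t*exp(-5*t) + exp(-5*t), t*exp(-5*t)]
  [2*t*exp(-5*t), -2*t*exp(-5*t), 2*t*exp(-5*t) + exp(-5*t)]

Strategy: write A = P · J · P⁻¹ where J is a Jordan canonical form, so e^{tA} = P · e^{tJ} · P⁻¹, and e^{tJ} can be computed block-by-block.

A has Jordan form
J =
  [-5,  1,  0]
  [ 0, -5,  0]
  [ 0,  0, -5]
(up to reordering of blocks).

Per-block formulas:
  For a 2×2 Jordan block J_2(-5): exp(t · J_2(-5)) = e^(-5t)·(I + t·N), where N is the 2×2 nilpotent shift.
  For a 1×1 block at λ = -5: exp(t · [-5]) = [e^(-5t)].

After assembling e^{tJ} and conjugating by P, we get:

e^{tA} =
  [-t*exp(-5*t) + exp(-5*t), t*exp(-5*t), -t*exp(-5*t)]
  [t*exp(-5*t), -t*exp(-5*t) + exp(-5*t), t*exp(-5*t)]
  [2*t*exp(-5*t), -2*t*exp(-5*t), 2*t*exp(-5*t) + exp(-5*t)]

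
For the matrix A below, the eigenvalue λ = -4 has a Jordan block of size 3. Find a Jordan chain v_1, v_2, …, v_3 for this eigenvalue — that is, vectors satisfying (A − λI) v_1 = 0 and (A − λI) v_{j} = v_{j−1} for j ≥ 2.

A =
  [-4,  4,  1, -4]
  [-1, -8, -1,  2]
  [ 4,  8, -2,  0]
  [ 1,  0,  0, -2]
A Jordan chain for λ = -4 of length 3:
v_1 = (-4, 2, 0, 2)ᵀ
v_2 = (0, -1, 4, 1)ᵀ
v_3 = (1, 0, 0, 0)ᵀ

Let N = A − (-4)·I. We want v_3 with N^3 v_3 = 0 but N^2 v_3 ≠ 0; then v_{j-1} := N · v_j for j = 3, …, 2.

Pick v_3 = (1, 0, 0, 0)ᵀ.
Then v_2 = N · v_3 = (0, -1, 4, 1)ᵀ.
Then v_1 = N · v_2 = (-4, 2, 0, 2)ᵀ.

Sanity check: (A − (-4)·I) v_1 = (0, 0, 0, 0)ᵀ = 0. ✓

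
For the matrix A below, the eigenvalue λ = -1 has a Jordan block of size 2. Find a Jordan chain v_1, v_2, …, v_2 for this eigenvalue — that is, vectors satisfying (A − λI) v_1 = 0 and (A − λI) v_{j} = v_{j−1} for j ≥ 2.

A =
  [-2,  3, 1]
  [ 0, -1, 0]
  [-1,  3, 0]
A Jordan chain for λ = -1 of length 2:
v_1 = (-1, 0, -1)ᵀ
v_2 = (1, 0, 0)ᵀ

Let N = A − (-1)·I. We want v_2 with N^2 v_2 = 0 but N^1 v_2 ≠ 0; then v_{j-1} := N · v_j for j = 2, …, 2.

Pick v_2 = (1, 0, 0)ᵀ.
Then v_1 = N · v_2 = (-1, 0, -1)ᵀ.

Sanity check: (A − (-1)·I) v_1 = (0, 0, 0)ᵀ = 0. ✓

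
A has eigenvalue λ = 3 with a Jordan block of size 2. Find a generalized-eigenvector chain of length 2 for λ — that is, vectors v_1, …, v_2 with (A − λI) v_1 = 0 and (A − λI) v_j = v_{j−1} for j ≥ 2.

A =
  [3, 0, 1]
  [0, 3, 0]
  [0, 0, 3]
A Jordan chain for λ = 3 of length 2:
v_1 = (1, 0, 0)ᵀ
v_2 = (0, 0, 1)ᵀ

Let N = A − (3)·I. We want v_2 with N^2 v_2 = 0 but N^1 v_2 ≠ 0; then v_{j-1} := N · v_j for j = 2, …, 2.

Pick v_2 = (0, 0, 1)ᵀ.
Then v_1 = N · v_2 = (1, 0, 0)ᵀ.

Sanity check: (A − (3)·I) v_1 = (0, 0, 0)ᵀ = 0. ✓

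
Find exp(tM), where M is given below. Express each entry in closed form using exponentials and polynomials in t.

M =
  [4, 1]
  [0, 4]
e^{tM} =
  [exp(4*t), t*exp(4*t)]
  [0, exp(4*t)]

Strategy: write M = P · J · P⁻¹ where J is a Jordan canonical form, so e^{tM} = P · e^{tJ} · P⁻¹, and e^{tJ} can be computed block-by-block.

M has Jordan form
J =
  [4, 1]
  [0, 4]
(up to reordering of blocks).

Per-block formulas:
  For a 2×2 Jordan block J_2(4): exp(t · J_2(4)) = e^(4t)·(I + t·N), where N is the 2×2 nilpotent shift.

After assembling e^{tJ} and conjugating by P, we get:

e^{tM} =
  [exp(4*t), t*exp(4*t)]
  [0, exp(4*t)]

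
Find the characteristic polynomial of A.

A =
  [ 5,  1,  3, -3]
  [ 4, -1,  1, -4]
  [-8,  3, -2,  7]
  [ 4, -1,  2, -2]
x^4 - 6*x^2 + 8*x - 3

Expanding det(x·I − A) (e.g. by cofactor expansion or by noting that A is similar to its Jordan form J, which has the same characteristic polynomial as A) gives
  χ_A(x) = x^4 - 6*x^2 + 8*x - 3
which factors as (x - 1)^3*(x + 3). The eigenvalues (with algebraic multiplicities) are λ = -3 with multiplicity 1, λ = 1 with multiplicity 3.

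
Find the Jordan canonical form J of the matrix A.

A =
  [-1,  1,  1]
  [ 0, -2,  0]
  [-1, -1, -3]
J_2(-2) ⊕ J_1(-2)

The characteristic polynomial is
  det(x·I − A) = x^3 + 6*x^2 + 12*x + 8 = (x + 2)^3

Eigenvalues and multiplicities (the geometric multiplicity of λ is n − rank(A − λI), which equals the number of Jordan blocks for λ):
  λ = -2: algebraic multiplicity = 3, geometric multiplicity = 2

Determining the block sizes for each eigenvalue:
  λ = -2: 2 blocks summing to 3 forces exactly one block of size 2 and the rest size 1 → block sizes [2, 1]

Assembling the blocks gives a Jordan form
J =
  [-2,  1,  0]
  [ 0, -2,  0]
  [ 0,  0, -2]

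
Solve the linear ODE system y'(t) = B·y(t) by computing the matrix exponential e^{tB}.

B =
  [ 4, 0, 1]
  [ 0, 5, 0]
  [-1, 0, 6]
e^{tB} =
  [-t*exp(5*t) + exp(5*t), 0, t*exp(5*t)]
  [0, exp(5*t), 0]
  [-t*exp(5*t), 0, t*exp(5*t) + exp(5*t)]

Strategy: write B = P · J · P⁻¹ where J is a Jordan canonical form, so e^{tB} = P · e^{tJ} · P⁻¹, and e^{tJ} can be computed block-by-block.

B has Jordan form
J =
  [5, 1, 0]
  [0, 5, 0]
  [0, 0, 5]
(up to reordering of blocks).

Per-block formulas:
  For a 2×2 Jordan block J_2(5): exp(t · J_2(5)) = e^(5t)·(I + t·N), where N is the 2×2 nilpotent shift.
  For a 1×1 block at λ = 5: exp(t · [5]) = [e^(5t)].

After assembling e^{tJ} and conjugating by P, we get:

e^{tB} =
  [-t*exp(5*t) + exp(5*t), 0, t*exp(5*t)]
  [0, exp(5*t), 0]
  [-t*exp(5*t), 0, t*exp(5*t) + exp(5*t)]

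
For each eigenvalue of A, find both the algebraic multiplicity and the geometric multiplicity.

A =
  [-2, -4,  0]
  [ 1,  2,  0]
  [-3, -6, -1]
λ = -1: alg = 1, geom = 1; λ = 0: alg = 2, geom = 1

Step 1 — factor the characteristic polynomial to read off the algebraic multiplicities:
  χ_A(x) = x^2*(x + 1)

Step 2 — compute geometric multiplicities via the rank-nullity identity g(λ) = n − rank(A − λI):
  rank(A − (-1)·I) = 2, so dim ker(A − (-1)·I) = n − 2 = 1
  rank(A − (0)·I) = 2, so dim ker(A − (0)·I) = n − 2 = 1

Summary:
  λ = -1: algebraic multiplicity = 1, geometric multiplicity = 1
  λ = 0: algebraic multiplicity = 2, geometric multiplicity = 1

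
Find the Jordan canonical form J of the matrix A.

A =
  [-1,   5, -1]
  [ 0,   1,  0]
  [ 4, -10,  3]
J_2(1) ⊕ J_1(1)

The characteristic polynomial is
  det(x·I − A) = x^3 - 3*x^2 + 3*x - 1 = (x - 1)^3

Eigenvalues and multiplicities (the geometric multiplicity of λ is n − rank(A − λI), which equals the number of Jordan blocks for λ):
  λ = 1: algebraic multiplicity = 3, geometric multiplicity = 2

Determining the block sizes for each eigenvalue:
  λ = 1: 2 blocks summing to 3 forces exactly one block of size 2 and the rest size 1 → block sizes [2, 1]

Assembling the blocks gives a Jordan form
J =
  [1, 1, 0]
  [0, 1, 0]
  [0, 0, 1]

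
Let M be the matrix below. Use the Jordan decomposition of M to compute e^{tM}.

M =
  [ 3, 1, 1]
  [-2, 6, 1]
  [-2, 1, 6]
e^{tM} =
  [-2*t*exp(5*t) + exp(5*t), t*exp(5*t), t*exp(5*t)]
  [-2*t*exp(5*t), t*exp(5*t) + exp(5*t), t*exp(5*t)]
  [-2*t*exp(5*t), t*exp(5*t), t*exp(5*t) + exp(5*t)]

Strategy: write M = P · J · P⁻¹ where J is a Jordan canonical form, so e^{tM} = P · e^{tJ} · P⁻¹, and e^{tJ} can be computed block-by-block.

M has Jordan form
J =
  [5, 1, 0]
  [0, 5, 0]
  [0, 0, 5]
(up to reordering of blocks).

Per-block formulas:
  For a 1×1 block at λ = 5: exp(t · [5]) = [e^(5t)].
  For a 2×2 Jordan block J_2(5): exp(t · J_2(5)) = e^(5t)·(I + t·N), where N is the 2×2 nilpotent shift.

After assembling e^{tJ} and conjugating by P, we get:

e^{tM} =
  [-2*t*exp(5*t) + exp(5*t), t*exp(5*t), t*exp(5*t)]
  [-2*t*exp(5*t), t*exp(5*t) + exp(5*t), t*exp(5*t)]
  [-2*t*exp(5*t), t*exp(5*t), t*exp(5*t) + exp(5*t)]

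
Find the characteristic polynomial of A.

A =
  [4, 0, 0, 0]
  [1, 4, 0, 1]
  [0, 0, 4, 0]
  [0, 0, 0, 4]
x^4 - 16*x^3 + 96*x^2 - 256*x + 256

Expanding det(x·I − A) (e.g. by cofactor expansion or by noting that A is similar to its Jordan form J, which has the same characteristic polynomial as A) gives
  χ_A(x) = x^4 - 16*x^3 + 96*x^2 - 256*x + 256
which factors as (x - 4)^4. The eigenvalues (with algebraic multiplicities) are λ = 4 with multiplicity 4.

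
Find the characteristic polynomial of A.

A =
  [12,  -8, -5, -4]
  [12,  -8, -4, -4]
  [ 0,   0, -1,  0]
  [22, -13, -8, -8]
x^4 + 5*x^3 + 8*x^2 + 4*x

Expanding det(x·I − A) (e.g. by cofactor expansion or by noting that A is similar to its Jordan form J, which has the same characteristic polynomial as A) gives
  χ_A(x) = x^4 + 5*x^3 + 8*x^2 + 4*x
which factors as x*(x + 1)*(x + 2)^2. The eigenvalues (with algebraic multiplicities) are λ = -2 with multiplicity 2, λ = -1 with multiplicity 1, λ = 0 with multiplicity 1.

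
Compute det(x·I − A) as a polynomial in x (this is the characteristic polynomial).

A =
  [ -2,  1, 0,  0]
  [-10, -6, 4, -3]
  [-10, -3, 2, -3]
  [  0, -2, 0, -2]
x^4 + 8*x^3 + 24*x^2 + 32*x + 16

Expanding det(x·I − A) (e.g. by cofactor expansion or by noting that A is similar to its Jordan form J, which has the same characteristic polynomial as A) gives
  χ_A(x) = x^4 + 8*x^3 + 24*x^2 + 32*x + 16
which factors as (x + 2)^4. The eigenvalues (with algebraic multiplicities) are λ = -2 with multiplicity 4.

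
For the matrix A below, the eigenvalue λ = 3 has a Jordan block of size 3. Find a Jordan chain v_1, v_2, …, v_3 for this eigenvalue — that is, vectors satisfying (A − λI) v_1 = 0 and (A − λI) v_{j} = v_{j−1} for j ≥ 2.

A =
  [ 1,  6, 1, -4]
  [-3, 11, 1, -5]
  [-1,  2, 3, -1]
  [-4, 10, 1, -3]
A Jordan chain for λ = 3 of length 3:
v_1 = (1, 1, 0, 1)ᵀ
v_2 = (-2, -3, -1, -4)ᵀ
v_3 = (1, 0, 0, 0)ᵀ

Let N = A − (3)·I. We want v_3 with N^3 v_3 = 0 but N^2 v_3 ≠ 0; then v_{j-1} := N · v_j for j = 3, …, 2.

Pick v_3 = (1, 0, 0, 0)ᵀ.
Then v_2 = N · v_3 = (-2, -3, -1, -4)ᵀ.
Then v_1 = N · v_2 = (1, 1, 0, 1)ᵀ.

Sanity check: (A − (3)·I) v_1 = (0, 0, 0, 0)ᵀ = 0. ✓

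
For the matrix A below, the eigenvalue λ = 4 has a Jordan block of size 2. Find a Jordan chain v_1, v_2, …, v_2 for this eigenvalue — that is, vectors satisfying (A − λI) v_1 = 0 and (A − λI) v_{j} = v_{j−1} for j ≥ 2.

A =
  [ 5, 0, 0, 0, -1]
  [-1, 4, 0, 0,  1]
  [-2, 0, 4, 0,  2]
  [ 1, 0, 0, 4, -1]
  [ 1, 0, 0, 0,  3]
A Jordan chain for λ = 4 of length 2:
v_1 = (1, -1, -2, 1, 1)ᵀ
v_2 = (1, 0, 0, 0, 0)ᵀ

Let N = A − (4)·I. We want v_2 with N^2 v_2 = 0 but N^1 v_2 ≠ 0; then v_{j-1} := N · v_j for j = 2, …, 2.

Pick v_2 = (1, 0, 0, 0, 0)ᵀ.
Then v_1 = N · v_2 = (1, -1, -2, 1, 1)ᵀ.

Sanity check: (A − (4)·I) v_1 = (0, 0, 0, 0, 0)ᵀ = 0. ✓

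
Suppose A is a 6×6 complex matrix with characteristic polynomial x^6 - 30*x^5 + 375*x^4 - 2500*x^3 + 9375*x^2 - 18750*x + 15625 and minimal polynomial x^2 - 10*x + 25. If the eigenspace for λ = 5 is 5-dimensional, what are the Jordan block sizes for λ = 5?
Block sizes for λ = 5: [2, 1, 1, 1, 1]

Step 1 — from the characteristic polynomial, algebraic multiplicity of λ = 5 is 6. From dim ker(A − (5)·I) = 5, there are exactly 5 Jordan blocks for λ = 5.
Step 2 — from the minimal polynomial, the factor (x − 5)^2 tells us the largest block for λ = 5 has size 2.
Step 3 — with total size 6, 5 blocks, and largest block 2, the block sizes (in nonincreasing order) are [2, 1, 1, 1, 1].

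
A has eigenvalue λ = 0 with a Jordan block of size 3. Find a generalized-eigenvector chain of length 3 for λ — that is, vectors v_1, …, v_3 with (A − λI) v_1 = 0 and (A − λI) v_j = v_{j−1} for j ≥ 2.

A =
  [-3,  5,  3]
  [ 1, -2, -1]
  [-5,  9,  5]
A Jordan chain for λ = 0 of length 3:
v_1 = (-1, 0, -1)ᵀ
v_2 = (-3, 1, -5)ᵀ
v_3 = (1, 0, 0)ᵀ

Let N = A − (0)·I. We want v_3 with N^3 v_3 = 0 but N^2 v_3 ≠ 0; then v_{j-1} := N · v_j for j = 3, …, 2.

Pick v_3 = (1, 0, 0)ᵀ.
Then v_2 = N · v_3 = (-3, 1, -5)ᵀ.
Then v_1 = N · v_2 = (-1, 0, -1)ᵀ.

Sanity check: (A − (0)·I) v_1 = (0, 0, 0)ᵀ = 0. ✓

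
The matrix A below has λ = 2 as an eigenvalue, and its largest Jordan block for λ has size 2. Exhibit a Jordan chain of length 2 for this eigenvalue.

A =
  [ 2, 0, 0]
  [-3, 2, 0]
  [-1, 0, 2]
A Jordan chain for λ = 2 of length 2:
v_1 = (0, -3, -1)ᵀ
v_2 = (1, 0, 0)ᵀ

Let N = A − (2)·I. We want v_2 with N^2 v_2 = 0 but N^1 v_2 ≠ 0; then v_{j-1} := N · v_j for j = 2, …, 2.

Pick v_2 = (1, 0, 0)ᵀ.
Then v_1 = N · v_2 = (0, -3, -1)ᵀ.

Sanity check: (A − (2)·I) v_1 = (0, 0, 0)ᵀ = 0. ✓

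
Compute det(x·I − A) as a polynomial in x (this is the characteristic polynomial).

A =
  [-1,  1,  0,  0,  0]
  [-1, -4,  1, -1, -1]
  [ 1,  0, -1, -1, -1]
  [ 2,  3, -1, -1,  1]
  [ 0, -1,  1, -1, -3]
x^5 + 10*x^4 + 40*x^3 + 80*x^2 + 80*x + 32

Expanding det(x·I − A) (e.g. by cofactor expansion or by noting that A is similar to its Jordan form J, which has the same characteristic polynomial as A) gives
  χ_A(x) = x^5 + 10*x^4 + 40*x^3 + 80*x^2 + 80*x + 32
which factors as (x + 2)^5. The eigenvalues (with algebraic multiplicities) are λ = -2 with multiplicity 5.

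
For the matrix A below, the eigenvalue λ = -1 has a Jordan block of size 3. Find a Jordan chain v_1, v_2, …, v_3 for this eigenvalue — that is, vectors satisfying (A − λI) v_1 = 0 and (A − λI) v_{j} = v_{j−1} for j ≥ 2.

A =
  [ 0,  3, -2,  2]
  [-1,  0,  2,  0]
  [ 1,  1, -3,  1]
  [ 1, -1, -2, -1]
A Jordan chain for λ = -1 of length 3:
v_1 = (-2, 0, -1, 0)ᵀ
v_2 = (1, -1, 1, 1)ᵀ
v_3 = (1, 0, 0, 0)ᵀ

Let N = A − (-1)·I. We want v_3 with N^3 v_3 = 0 but N^2 v_3 ≠ 0; then v_{j-1} := N · v_j for j = 3, …, 2.

Pick v_3 = (1, 0, 0, 0)ᵀ.
Then v_2 = N · v_3 = (1, -1, 1, 1)ᵀ.
Then v_1 = N · v_2 = (-2, 0, -1, 0)ᵀ.

Sanity check: (A − (-1)·I) v_1 = (0, 0, 0, 0)ᵀ = 0. ✓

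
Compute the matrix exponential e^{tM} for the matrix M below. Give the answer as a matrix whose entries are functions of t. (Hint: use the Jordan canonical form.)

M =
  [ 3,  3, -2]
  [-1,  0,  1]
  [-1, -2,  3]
e^{tM} =
  [t*exp(2*t) + exp(2*t), t^2*exp(2*t)/2 + 3*t*exp(2*t), -t^2*exp(2*t)/2 - 2*t*exp(2*t)]
  [-t*exp(2*t), -t^2*exp(2*t)/2 - 2*t*exp(2*t) + exp(2*t), t^2*exp(2*t)/2 + t*exp(2*t)]
  [-t*exp(2*t), -t^2*exp(2*t)/2 - 2*t*exp(2*t), t^2*exp(2*t)/2 + t*exp(2*t) + exp(2*t)]

Strategy: write M = P · J · P⁻¹ where J is a Jordan canonical form, so e^{tM} = P · e^{tJ} · P⁻¹, and e^{tJ} can be computed block-by-block.

M has Jordan form
J =
  [2, 1, 0]
  [0, 2, 1]
  [0, 0, 2]
(up to reordering of blocks).

Per-block formulas:
  For a 3×3 Jordan block J_3(2): exp(t · J_3(2)) = e^(2t)·(I + t·N + (t^2/2)·N^2), where N is the 3×3 nilpotent shift.

After assembling e^{tJ} and conjugating by P, we get:

e^{tM} =
  [t*exp(2*t) + exp(2*t), t^2*exp(2*t)/2 + 3*t*exp(2*t), -t^2*exp(2*t)/2 - 2*t*exp(2*t)]
  [-t*exp(2*t), -t^2*exp(2*t)/2 - 2*t*exp(2*t) + exp(2*t), t^2*exp(2*t)/2 + t*exp(2*t)]
  [-t*exp(2*t), -t^2*exp(2*t)/2 - 2*t*exp(2*t), t^2*exp(2*t)/2 + t*exp(2*t) + exp(2*t)]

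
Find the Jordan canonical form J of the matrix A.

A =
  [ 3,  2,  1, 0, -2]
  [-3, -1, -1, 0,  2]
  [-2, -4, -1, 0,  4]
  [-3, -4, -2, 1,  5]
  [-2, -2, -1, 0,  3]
J_3(1) ⊕ J_2(1)

The characteristic polynomial is
  det(x·I − A) = x^5 - 5*x^4 + 10*x^3 - 10*x^2 + 5*x - 1 = (x - 1)^5

Eigenvalues and multiplicities (the geometric multiplicity of λ is n − rank(A − λI), which equals the number of Jordan blocks for λ):
  λ = 1: algebraic multiplicity = 5, geometric multiplicity = 2

Determining the block sizes for each eigenvalue:
  λ = 1: with am = 5 and gm = 2, the partition is not yet determined (e.g. several partitions of 5 into 2 parts exist). Let N = A − (1)·I. Computing rank(N^1) = 3, rank(N^2) = 1, rank(N^3) = 0; the number of blocks of size ≥ j is rank(N^{j−1}) − rank(N^j), giving [2, 2, 1]. So we have 1 block(s) of size 3, 1 block(s) of size 2 → block sizes [3, 2]

Assembling the blocks gives a Jordan form
J =
  [1, 1, 0, 0, 0]
  [0, 1, 1, 0, 0]
  [0, 0, 1, 0, 0]
  [0, 0, 0, 1, 1]
  [0, 0, 0, 0, 1]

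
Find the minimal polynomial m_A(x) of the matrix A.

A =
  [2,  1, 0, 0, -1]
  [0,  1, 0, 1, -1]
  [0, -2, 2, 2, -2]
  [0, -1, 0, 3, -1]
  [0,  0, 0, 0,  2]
x^3 - 6*x^2 + 12*x - 8

The characteristic polynomial is χ_A(x) = (x - 2)^5, so the eigenvalues are known. The minimal polynomial is
  m_A(x) = Π_λ (x − λ)^{k_λ}
where k_λ is the size of the *largest* Jordan block for λ (equivalently, the smallest k with (A − λI)^k v = 0 for every generalised eigenvector v of λ).

  λ = 2: largest Jordan block has size 3, contributing (x − 2)^3

So m_A(x) = (x - 2)^3 = x^3 - 6*x^2 + 12*x - 8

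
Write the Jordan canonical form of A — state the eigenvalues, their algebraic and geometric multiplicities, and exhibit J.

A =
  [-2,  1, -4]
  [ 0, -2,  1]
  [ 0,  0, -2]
J_3(-2)

The characteristic polynomial is
  det(x·I − A) = x^3 + 6*x^2 + 12*x + 8 = (x + 2)^3

Eigenvalues and multiplicities (the geometric multiplicity of λ is n − rank(A − λI), which equals the number of Jordan blocks for λ):
  λ = -2: algebraic multiplicity = 3, geometric multiplicity = 1

Determining the block sizes for each eigenvalue:
  λ = -2: one block (gm = 1), so the single block has size am = 3 → block sizes [3]

Assembling the blocks gives a Jordan form
J =
  [-2,  1,  0]
  [ 0, -2,  1]
  [ 0,  0, -2]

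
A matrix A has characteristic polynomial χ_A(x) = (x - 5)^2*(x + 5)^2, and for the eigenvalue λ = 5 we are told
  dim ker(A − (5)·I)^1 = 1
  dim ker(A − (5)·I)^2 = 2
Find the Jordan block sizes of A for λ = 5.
Block sizes for λ = 5: [2]

From the dimensions of kernels of powers, the number of Jordan blocks of size at least j is d_j − d_{j−1} where d_j = dim ker(N^j) (with d_0 = 0). Computing the differences gives [1, 1].
The number of blocks of size exactly k is (#blocks of size ≥ k) − (#blocks of size ≥ k + 1), so the partition is: 1 block(s) of size 2.
In nonincreasing order the block sizes are [2].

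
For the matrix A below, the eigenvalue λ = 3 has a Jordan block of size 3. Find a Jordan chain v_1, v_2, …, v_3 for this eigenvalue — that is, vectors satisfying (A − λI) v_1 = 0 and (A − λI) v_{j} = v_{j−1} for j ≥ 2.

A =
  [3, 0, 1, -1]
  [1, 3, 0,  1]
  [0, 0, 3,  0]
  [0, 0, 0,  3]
A Jordan chain for λ = 3 of length 3:
v_1 = (0, 1, 0, 0)ᵀ
v_2 = (1, 0, 0, 0)ᵀ
v_3 = (0, 0, 1, 0)ᵀ

Let N = A − (3)·I. We want v_3 with N^3 v_3 = 0 but N^2 v_3 ≠ 0; then v_{j-1} := N · v_j for j = 3, …, 2.

Pick v_3 = (0, 0, 1, 0)ᵀ.
Then v_2 = N · v_3 = (1, 0, 0, 0)ᵀ.
Then v_1 = N · v_2 = (0, 1, 0, 0)ᵀ.

Sanity check: (A − (3)·I) v_1 = (0, 0, 0, 0)ᵀ = 0. ✓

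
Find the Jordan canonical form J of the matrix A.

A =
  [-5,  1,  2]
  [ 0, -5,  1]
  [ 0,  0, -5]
J_3(-5)

The characteristic polynomial is
  det(x·I − A) = x^3 + 15*x^2 + 75*x + 125 = (x + 5)^3

Eigenvalues and multiplicities (the geometric multiplicity of λ is n − rank(A − λI), which equals the number of Jordan blocks for λ):
  λ = -5: algebraic multiplicity = 3, geometric multiplicity = 1

Determining the block sizes for each eigenvalue:
  λ = -5: one block (gm = 1), so the single block has size am = 3 → block sizes [3]

Assembling the blocks gives a Jordan form
J =
  [-5,  1,  0]
  [ 0, -5,  1]
  [ 0,  0, -5]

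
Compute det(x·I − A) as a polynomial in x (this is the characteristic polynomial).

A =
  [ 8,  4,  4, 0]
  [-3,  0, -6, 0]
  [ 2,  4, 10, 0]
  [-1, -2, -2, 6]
x^4 - 24*x^3 + 216*x^2 - 864*x + 1296

Expanding det(x·I − A) (e.g. by cofactor expansion or by noting that A is similar to its Jordan form J, which has the same characteristic polynomial as A) gives
  χ_A(x) = x^4 - 24*x^3 + 216*x^2 - 864*x + 1296
which factors as (x - 6)^4. The eigenvalues (with algebraic multiplicities) are λ = 6 with multiplicity 4.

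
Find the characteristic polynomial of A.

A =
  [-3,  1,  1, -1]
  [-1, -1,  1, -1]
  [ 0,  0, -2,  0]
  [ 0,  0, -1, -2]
x^4 + 8*x^3 + 24*x^2 + 32*x + 16

Expanding det(x·I − A) (e.g. by cofactor expansion or by noting that A is similar to its Jordan form J, which has the same characteristic polynomial as A) gives
  χ_A(x) = x^4 + 8*x^3 + 24*x^2 + 32*x + 16
which factors as (x + 2)^4. The eigenvalues (with algebraic multiplicities) are λ = -2 with multiplicity 4.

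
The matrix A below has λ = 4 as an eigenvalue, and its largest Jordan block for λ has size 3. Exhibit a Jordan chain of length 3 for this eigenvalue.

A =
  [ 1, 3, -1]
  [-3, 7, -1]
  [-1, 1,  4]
A Jordan chain for λ = 4 of length 3:
v_1 = (1, 1, 0)ᵀ
v_2 = (-3, -3, -1)ᵀ
v_3 = (1, 0, 0)ᵀ

Let N = A − (4)·I. We want v_3 with N^3 v_3 = 0 but N^2 v_3 ≠ 0; then v_{j-1} := N · v_j for j = 3, …, 2.

Pick v_3 = (1, 0, 0)ᵀ.
Then v_2 = N · v_3 = (-3, -3, -1)ᵀ.
Then v_1 = N · v_2 = (1, 1, 0)ᵀ.

Sanity check: (A − (4)·I) v_1 = (0, 0, 0)ᵀ = 0. ✓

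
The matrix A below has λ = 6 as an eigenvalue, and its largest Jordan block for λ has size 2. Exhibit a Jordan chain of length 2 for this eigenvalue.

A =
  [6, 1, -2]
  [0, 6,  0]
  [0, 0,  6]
A Jordan chain for λ = 6 of length 2:
v_1 = (1, 0, 0)ᵀ
v_2 = (0, 1, 0)ᵀ

Let N = A − (6)·I. We want v_2 with N^2 v_2 = 0 but N^1 v_2 ≠ 0; then v_{j-1} := N · v_j for j = 2, …, 2.

Pick v_2 = (0, 1, 0)ᵀ.
Then v_1 = N · v_2 = (1, 0, 0)ᵀ.

Sanity check: (A − (6)·I) v_1 = (0, 0, 0)ᵀ = 0. ✓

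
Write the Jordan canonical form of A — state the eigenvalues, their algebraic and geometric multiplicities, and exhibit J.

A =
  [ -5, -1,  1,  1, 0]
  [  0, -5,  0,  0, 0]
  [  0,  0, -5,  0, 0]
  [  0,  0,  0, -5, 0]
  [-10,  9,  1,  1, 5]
J_2(-5) ⊕ J_1(-5) ⊕ J_1(-5) ⊕ J_1(5)

The characteristic polynomial is
  det(x·I − A) = x^5 + 15*x^4 + 50*x^3 - 250*x^2 - 1875*x - 3125 = (x - 5)*(x + 5)^4

Eigenvalues and multiplicities (the geometric multiplicity of λ is n − rank(A − λI), which equals the number of Jordan blocks for λ):
  λ = -5: algebraic multiplicity = 4, geometric multiplicity = 3
  λ = 5: algebraic multiplicity = 1, geometric multiplicity = 1

Determining the block sizes for each eigenvalue:
  λ = -5: 3 blocks summing to 4 forces exactly one block of size 2 and the rest size 1 → block sizes [2, 1, 1]
  λ = 5: one block (gm = 1), so the single block has size am = 1 → block sizes [1]

Assembling the blocks gives a Jordan form
J =
  [-5,  1,  0,  0, 0]
  [ 0, -5,  0,  0, 0]
  [ 0,  0, -5,  0, 0]
  [ 0,  0,  0, -5, 0]
  [ 0,  0,  0,  0, 5]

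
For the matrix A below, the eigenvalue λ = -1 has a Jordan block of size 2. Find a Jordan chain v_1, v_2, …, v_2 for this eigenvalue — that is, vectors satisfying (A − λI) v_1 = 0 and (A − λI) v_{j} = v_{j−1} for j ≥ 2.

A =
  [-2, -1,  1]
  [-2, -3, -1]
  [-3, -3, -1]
A Jordan chain for λ = -1 of length 2:
v_1 = (1, -1, 0)ᵀ
v_2 = (0, 0, 1)ᵀ

Let N = A − (-1)·I. We want v_2 with N^2 v_2 = 0 but N^1 v_2 ≠ 0; then v_{j-1} := N · v_j for j = 2, …, 2.

Pick v_2 = (0, 0, 1)ᵀ.
Then v_1 = N · v_2 = (1, -1, 0)ᵀ.

Sanity check: (A − (-1)·I) v_1 = (0, 0, 0)ᵀ = 0. ✓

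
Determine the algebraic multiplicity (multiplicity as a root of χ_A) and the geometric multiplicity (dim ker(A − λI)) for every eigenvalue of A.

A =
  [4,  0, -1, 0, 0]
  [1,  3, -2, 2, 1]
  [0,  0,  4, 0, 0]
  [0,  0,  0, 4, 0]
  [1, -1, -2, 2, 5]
λ = 4: alg = 5, geom = 3

Step 1 — factor the characteristic polynomial to read off the algebraic multiplicities:
  χ_A(x) = (x - 4)^5

Step 2 — compute geometric multiplicities via the rank-nullity identity g(λ) = n − rank(A − λI):
  rank(A − (4)·I) = 2, so dim ker(A − (4)·I) = n − 2 = 3

Summary:
  λ = 4: algebraic multiplicity = 5, geometric multiplicity = 3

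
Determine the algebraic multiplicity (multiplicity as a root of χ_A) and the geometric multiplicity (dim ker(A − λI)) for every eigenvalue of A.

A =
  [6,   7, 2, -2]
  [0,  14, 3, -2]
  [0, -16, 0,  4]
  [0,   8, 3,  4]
λ = 6: alg = 4, geom = 2

Step 1 — factor the characteristic polynomial to read off the algebraic multiplicities:
  χ_A(x) = (x - 6)^4

Step 2 — compute geometric multiplicities via the rank-nullity identity g(λ) = n − rank(A − λI):
  rank(A − (6)·I) = 2, so dim ker(A − (6)·I) = n − 2 = 2

Summary:
  λ = 6: algebraic multiplicity = 4, geometric multiplicity = 2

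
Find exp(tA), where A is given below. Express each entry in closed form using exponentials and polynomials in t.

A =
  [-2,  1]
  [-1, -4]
e^{tA} =
  [t*exp(-3*t) + exp(-3*t), t*exp(-3*t)]
  [-t*exp(-3*t), -t*exp(-3*t) + exp(-3*t)]

Strategy: write A = P · J · P⁻¹ where J is a Jordan canonical form, so e^{tA} = P · e^{tJ} · P⁻¹, and e^{tJ} can be computed block-by-block.

A has Jordan form
J =
  [-3,  1]
  [ 0, -3]
(up to reordering of blocks).

Per-block formulas:
  For a 2×2 Jordan block J_2(-3): exp(t · J_2(-3)) = e^(-3t)·(I + t·N), where N is the 2×2 nilpotent shift.

After assembling e^{tJ} and conjugating by P, we get:

e^{tA} =
  [t*exp(-3*t) + exp(-3*t), t*exp(-3*t)]
  [-t*exp(-3*t), -t*exp(-3*t) + exp(-3*t)]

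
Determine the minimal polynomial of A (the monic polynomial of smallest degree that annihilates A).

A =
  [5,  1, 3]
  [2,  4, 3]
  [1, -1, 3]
x^3 - 12*x^2 + 45*x - 54

The characteristic polynomial is χ_A(x) = (x - 6)*(x - 3)^2, so the eigenvalues are known. The minimal polynomial is
  m_A(x) = Π_λ (x − λ)^{k_λ}
where k_λ is the size of the *largest* Jordan block for λ (equivalently, the smallest k with (A − λI)^k v = 0 for every generalised eigenvector v of λ).

  λ = 3: largest Jordan block has size 2, contributing (x − 3)^2
  λ = 6: largest Jordan block has size 1, contributing (x − 6)

So m_A(x) = (x - 6)*(x - 3)^2 = x^3 - 12*x^2 + 45*x - 54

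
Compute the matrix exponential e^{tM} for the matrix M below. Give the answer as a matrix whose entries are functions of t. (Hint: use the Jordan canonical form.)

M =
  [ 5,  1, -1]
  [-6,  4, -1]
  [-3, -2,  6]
e^{tM} =
  [-3*t^2*exp(5*t)/2 + exp(5*t), t^2*exp(5*t)/2 + t*exp(5*t), -t^2*exp(5*t) - t*exp(5*t)]
  [9*t^2*exp(5*t)/2 - 6*t*exp(5*t), -3*t^2*exp(5*t)/2 - t*exp(5*t) + exp(5*t), 3*t^2*exp(5*t) - t*exp(5*t)]
  [9*t^2*exp(5*t)/2 - 3*t*exp(5*t), -3*t^2*exp(5*t)/2 - 2*t*exp(5*t), 3*t^2*exp(5*t) + t*exp(5*t) + exp(5*t)]

Strategy: write M = P · J · P⁻¹ where J is a Jordan canonical form, so e^{tM} = P · e^{tJ} · P⁻¹, and e^{tJ} can be computed block-by-block.

M has Jordan form
J =
  [5, 1, 0]
  [0, 5, 1]
  [0, 0, 5]
(up to reordering of blocks).

Per-block formulas:
  For a 3×3 Jordan block J_3(5): exp(t · J_3(5)) = e^(5t)·(I + t·N + (t^2/2)·N^2), where N is the 3×3 nilpotent shift.

After assembling e^{tJ} and conjugating by P, we get:

e^{tM} =
  [-3*t^2*exp(5*t)/2 + exp(5*t), t^2*exp(5*t)/2 + t*exp(5*t), -t^2*exp(5*t) - t*exp(5*t)]
  [9*t^2*exp(5*t)/2 - 6*t*exp(5*t), -3*t^2*exp(5*t)/2 - t*exp(5*t) + exp(5*t), 3*t^2*exp(5*t) - t*exp(5*t)]
  [9*t^2*exp(5*t)/2 - 3*t*exp(5*t), -3*t^2*exp(5*t)/2 - 2*t*exp(5*t), 3*t^2*exp(5*t) + t*exp(5*t) + exp(5*t)]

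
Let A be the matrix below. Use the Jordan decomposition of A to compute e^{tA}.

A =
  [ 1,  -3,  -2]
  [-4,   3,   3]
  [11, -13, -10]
e^{tA} =
  [-t^2*exp(-2*t)/2 + 3*t*exp(-2*t) + exp(-2*t), t^2*exp(-2*t) - 3*t*exp(-2*t), t^2*exp(-2*t)/2 - 2*t*exp(-2*t)]
  [t^2*exp(-2*t)/2 - 4*t*exp(-2*t), -t^2*exp(-2*t) + 5*t*exp(-2*t) + exp(-2*t), -t^2*exp(-2*t)/2 + 3*t*exp(-2*t)]
  [-3*t^2*exp(-2*t)/2 + 11*t*exp(-2*t), 3*t^2*exp(-2*t) - 13*t*exp(-2*t), 3*t^2*exp(-2*t)/2 - 8*t*exp(-2*t) + exp(-2*t)]

Strategy: write A = P · J · P⁻¹ where J is a Jordan canonical form, so e^{tA} = P · e^{tJ} · P⁻¹, and e^{tJ} can be computed block-by-block.

A has Jordan form
J =
  [-2,  1,  0]
  [ 0, -2,  1]
  [ 0,  0, -2]
(up to reordering of blocks).

Per-block formulas:
  For a 3×3 Jordan block J_3(-2): exp(t · J_3(-2)) = e^(-2t)·(I + t·N + (t^2/2)·N^2), where N is the 3×3 nilpotent shift.

After assembling e^{tJ} and conjugating by P, we get:

e^{tA} =
  [-t^2*exp(-2*t)/2 + 3*t*exp(-2*t) + exp(-2*t), t^2*exp(-2*t) - 3*t*exp(-2*t), t^2*exp(-2*t)/2 - 2*t*exp(-2*t)]
  [t^2*exp(-2*t)/2 - 4*t*exp(-2*t), -t^2*exp(-2*t) + 5*t*exp(-2*t) + exp(-2*t), -t^2*exp(-2*t)/2 + 3*t*exp(-2*t)]
  [-3*t^2*exp(-2*t)/2 + 11*t*exp(-2*t), 3*t^2*exp(-2*t) - 13*t*exp(-2*t), 3*t^2*exp(-2*t)/2 - 8*t*exp(-2*t) + exp(-2*t)]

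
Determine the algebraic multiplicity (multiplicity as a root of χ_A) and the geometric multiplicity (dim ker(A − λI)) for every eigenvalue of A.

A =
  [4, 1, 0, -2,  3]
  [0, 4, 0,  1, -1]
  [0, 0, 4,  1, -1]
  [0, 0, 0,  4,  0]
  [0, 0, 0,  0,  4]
λ = 4: alg = 5, geom = 3

Step 1 — factor the characteristic polynomial to read off the algebraic multiplicities:
  χ_A(x) = (x - 4)^5

Step 2 — compute geometric multiplicities via the rank-nullity identity g(λ) = n − rank(A − λI):
  rank(A − (4)·I) = 2, so dim ker(A − (4)·I) = n − 2 = 3

Summary:
  λ = 4: algebraic multiplicity = 5, geometric multiplicity = 3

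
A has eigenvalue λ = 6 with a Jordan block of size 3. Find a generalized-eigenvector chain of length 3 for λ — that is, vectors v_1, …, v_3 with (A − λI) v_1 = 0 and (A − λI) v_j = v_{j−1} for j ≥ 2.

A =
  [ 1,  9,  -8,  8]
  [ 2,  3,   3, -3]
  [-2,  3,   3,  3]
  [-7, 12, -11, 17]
A Jordan chain for λ = 6 of length 3:
v_1 = (3, -1, 1, 4)ᵀ
v_2 = (-5, 2, -2, -7)ᵀ
v_3 = (1, 0, 0, 0)ᵀ

Let N = A − (6)·I. We want v_3 with N^3 v_3 = 0 but N^2 v_3 ≠ 0; then v_{j-1} := N · v_j for j = 3, …, 2.

Pick v_3 = (1, 0, 0, 0)ᵀ.
Then v_2 = N · v_3 = (-5, 2, -2, -7)ᵀ.
Then v_1 = N · v_2 = (3, -1, 1, 4)ᵀ.

Sanity check: (A − (6)·I) v_1 = (0, 0, 0, 0)ᵀ = 0. ✓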